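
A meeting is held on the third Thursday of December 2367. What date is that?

December 21, 2367

December 1, 2367 is a Friday.
The first Thursday is therefore December 7 (6 days later).
The third Thursday is 7 + 2×7 = December 21.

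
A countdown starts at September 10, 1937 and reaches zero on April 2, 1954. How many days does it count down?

6048

Sep 10, 1937 → Sep 10, 1938: 365 days.
Sep 10, 1938 → Sep 10, 1939: 365 days.
Sep 10, 1939 → Sep 10, 1940: 366 days (Feb 29, 1940 is in that span).
Sep 10, 1940 → Sep 10, 1941: 365 days.
Sep 10, 1941 → Sep 10, 1942: 365 days.
Sep 10, 1942 → Sep 10, 1943: 365 days.
Sep 10, 1943 → Sep 10, 1944: 366 days (Feb 29, 1944 is in that span).
Sep 10, 1944 → Sep 10, 1945: 365 days.
Sep 10, 1945 → Sep 10, 1946: 365 days.
Sep 10, 1946 → Sep 10, 1947: 365 days.
Sep 10, 1947 → Sep 10, 1948: 366 days (Feb 29, 1948 is in that span).
Sep 10, 1948 → Sep 10, 1949: 365 days.
Sep 10, 1949 → Sep 10, 1950: 365 days.
Sep 10, 1950 → Sep 10, 1951: 365 days.
Sep 10, 1951 → Sep 10, 1952: 366 days (Feb 29, 1952 is in that span).
Sep 10, 1952 → Sep 10, 1953: 365 days.
Sep 10, 1953 → Oct 10, 1953: 30 days (September has 30).
Oct 10, 1953 → Nov 10, 1953: 31 days (October has 31).
Nov 10, 1953 → Dec 10, 1953: 30 days (November has 30).
Dec 10, 1953 → Jan 10, 1954: 31 days (December has 31).
Jan 10, 1954 → Feb 10, 1954: 31 days (January has 31).
Feb 10, 1954 → Mar 10, 1954: 28 days (February has 28).
Mar 10, 1954 → Apr 2, 1954: 23 days.
Total: 6048 days.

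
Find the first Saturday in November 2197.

November 1, 2197 is a Wednesday.
The first Saturday is therefore November 4 (3 days later).

November 4, 2197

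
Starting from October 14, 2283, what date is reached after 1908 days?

January 3, 2289

+366 (one year; includes Feb 29, 2284) → Oct 14, 2284 (1542 left).
+365 (one year) → Oct 14, 2285 (1177 left).
+365 (one year) → Oct 14, 2286 (812 left).
+365 (one year) → Oct 14, 2287 (447 left).
+366 (one year; includes Feb 29, 2288) → Oct 14, 2288 (81 left).
Oct has 31 days: +18 → Nov 1, 2288 (63 left).
Nov has 30 days: +30 → Dec 1, 2288 (33 left).
Dec has 31 days: +31 → Jan 1, 2289 (2 left).
+2 → Jan 3, 2289.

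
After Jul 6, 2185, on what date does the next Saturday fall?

July 9, 2185

Jul 6, 2185 is a Wednesday.
From Wednesday to the next Saturday is 3 days.
Jul 6, 2185 + 3 = Jul 9, 2185.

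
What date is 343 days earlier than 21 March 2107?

April 12, 2106

−21 → Feb 28, 2107 (end of Feb, 28 days; 322 left).
−28 → Jan 31, 2107 (end of Jan, 31 days; 294 left).
−31 → Dec 31, 2106 (end of Dec, 31 days; 263 left).
−31 → Nov 30, 2106 (end of Nov, 30 days; 232 left).
−30 → Oct 31, 2106 (end of Oct, 31 days; 202 left).
−31 → Sep 30, 2106 (end of Sep, 30 days; 171 left).
−30 → Aug 31, 2106 (end of Aug, 31 days; 141 left).
−31 → Jul 31, 2106 (end of Jul, 31 days; 110 left).
−31 → Jun 30, 2106 (end of Jun, 30 days; 79 left).
−30 → May 31, 2106 (end of May, 31 days; 49 left).
−31 → Apr 30, 2106 (end of Apr, 30 days; 18 left).
−18 → Apr 12, 2106.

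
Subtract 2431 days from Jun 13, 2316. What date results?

October 17, 2309

−366 (one year; includes Feb 29, 2316) → Jun 13, 2315 (2065 left).
−365 (one year) → Jun 13, 2314 (1700 left).
−365 (one year) → Jun 13, 2313 (1335 left).
−365 (one year) → Jun 13, 2312 (970 left).
−366 (one year; includes Feb 29, 2312) → Jun 13, 2311 (604 left).
−365 (one year) → Jun 13, 2310 (239 left).
−13 → May 31, 2310 (end of May, 31 days; 226 left).
−31 → Apr 30, 2310 (end of Apr, 30 days; 195 left).
−30 → Mar 31, 2310 (end of Mar, 31 days; 165 left).
−31 → Feb 28, 2310 (end of Feb, 28 days; 134 left).
−28 → Jan 31, 2310 (end of Jan, 31 days; 106 left).
−31 → Dec 31, 2309 (end of Dec, 31 days; 75 left).
−31 → Nov 30, 2309 (end of Nov, 30 days; 44 left).
−30 → Oct 31, 2309 (end of Oct, 31 days; 14 left).
−14 → Oct 17, 2309.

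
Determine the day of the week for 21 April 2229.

Doomsday rule: the anchor day for the 2200s is Friday. For year 29: 29÷12 = 2 r 5, and 5÷4 = 1, so 2+5+1 = 8.
Friday + 8 ≡ Saturday — that's 2229's doomsday.
In April the doomsday date is Apr 4.
Apr 21 is 17 days after Apr 4; 17 mod 7 = 3, so Saturday + 3 = Tuesday.

Tuesday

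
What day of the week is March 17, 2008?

January 1, 2008 is a Tuesday.
Jan 1, 2008 → Feb 1, 2008: 31 days (January has 31).
Feb 1, 2008 → Mar 1, 2008: 29 days (February has 29).
Mar 1, 2008 → Mar 17, 2008: 16 days.
Total: 76 days.
76 mod 7 = 6, so Tuesday + 6 = Monday.

Monday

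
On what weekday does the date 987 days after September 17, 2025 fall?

Wednesday

Sep 17, 2025 is a Wednesday.
987 mod 7 = 0, so 987 days after a Wednesday is Wednesday + 0 = Wednesday.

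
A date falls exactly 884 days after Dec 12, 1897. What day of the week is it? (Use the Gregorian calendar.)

Dec 12, 1897 is a Sunday.
884 mod 7 = 2, so 884 days after a Sunday is Sunday + 2 = Tuesday.

Tuesday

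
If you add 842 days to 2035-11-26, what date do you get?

March 17, 2038

+366 (one year; includes Feb 29, 2036) → Nov 26, 2036 (476 left).
+365 (one year) → Nov 26, 2037 (111 left).
Nov has 30 days: +5 → Dec 1, 2037 (106 left).
Dec has 31 days: +31 → Jan 1, 2038 (75 left).
Jan has 31 days: +31 → Feb 1, 2038 (44 left).
Feb has 28 days: +28 → Mar 1, 2038 (16 left).
+16 → Mar 17, 2038.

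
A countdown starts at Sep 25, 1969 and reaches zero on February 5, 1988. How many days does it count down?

Sep 25, 1969 → Sep 25, 1970: 365 days.
Sep 25, 1970 → Sep 25, 1971: 365 days.
Sep 25, 1971 → Sep 25, 1972: 366 days (Feb 29, 1972 is in that span).
Sep 25, 1972 → Sep 25, 1973: 365 days.
Sep 25, 1973 → Sep 25, 1974: 365 days.
Sep 25, 1974 → Sep 25, 1975: 365 days.
Sep 25, 1975 → Sep 25, 1976: 366 days (Feb 29, 1976 is in that span).
Sep 25, 1976 → Sep 25, 1977: 365 days.
Sep 25, 1977 → Sep 25, 1978: 365 days.
Sep 25, 1978 → Sep 25, 1979: 365 days.
Sep 25, 1979 → Sep 25, 1980: 366 days (Feb 29, 1980 is in that span).
Sep 25, 1980 → Sep 25, 1981: 365 days.
Sep 25, 1981 → Sep 25, 1982: 365 days.
Sep 25, 1982 → Sep 25, 1983: 365 days.
Sep 25, 1983 → Sep 25, 1984: 366 days (Feb 29, 1984 is in that span).
Sep 25, 1984 → Sep 25, 1985: 365 days.
Sep 25, 1985 → Sep 25, 1986: 365 days.
Sep 25, 1986 → Sep 25, 1987: 365 days.
Sep 25, 1987 → Oct 25, 1987: 30 days (September has 30).
Oct 25, 1987 → Nov 25, 1987: 31 days (October has 31).
Nov 25, 1987 → Dec 25, 1987: 30 days (November has 30).
Dec 25, 1987 → Jan 25, 1988: 31 days (December has 31).
Jan 25, 1988 → Feb 5, 1988: 11 days.
Total: 6707 days.

6707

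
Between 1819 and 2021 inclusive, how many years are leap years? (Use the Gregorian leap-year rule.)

Multiples of 4 in [1819,2021]: 51.
Of those, multiples of 100: 2 (not leap unless ÷400).
Multiples of 400: 1.
Leap years = 51 − 2 + 1 = 50.

50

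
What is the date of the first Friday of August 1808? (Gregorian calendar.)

August 1, 1808 is a Monday.
The first Friday is therefore August 5 (4 days later).

August 5, 1808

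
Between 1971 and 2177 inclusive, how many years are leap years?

51

Multiples of 4 in [1971,2177]: 52.
Of those, multiples of 100: 2 (not leap unless ÷400).
Multiples of 400: 1.
Leap years = 52 − 2 + 1 = 51.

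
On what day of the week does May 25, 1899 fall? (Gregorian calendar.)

Doomsday rule: the anchor day for the 1800s is Friday. For year 99: 99÷12 = 8 r 3, and 3÷4 = 0, so 8+3+0 = 11.
Friday + 11 ≡ Tuesday — that's 1899's doomsday.
In May the doomsday date is May 9.
May 25 is 16 days after May 9; 16 mod 7 = 2, so Tuesday + 2 = Thursday.

Thursday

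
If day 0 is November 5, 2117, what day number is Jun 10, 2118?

217

Nov 5, 2117 → Dec 5, 2117: 30 days (November has 30).
Dec 5, 2117 → Jan 5, 2118: 31 days (December has 31).
Jan 5, 2118 → Feb 5, 2118: 31 days (January has 31).
Feb 5, 2118 → Mar 5, 2118: 28 days (February has 28).
Mar 5, 2118 → Apr 5, 2118: 31 days (March has 31).
Apr 5, 2118 → May 5, 2118: 30 days (April has 30).
May 5, 2118 → Jun 5, 2118: 31 days (May has 31).
Jun 5, 2118 → Jun 10, 2118: 5 days.
Total: 217 days.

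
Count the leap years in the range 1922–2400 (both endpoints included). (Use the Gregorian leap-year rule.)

117

Multiples of 4 in [1922,2400]: 120.
Of those, multiples of 100: 5 (not leap unless ÷400).
Multiples of 400: 2.
Leap years = 120 − 5 + 2 = 117.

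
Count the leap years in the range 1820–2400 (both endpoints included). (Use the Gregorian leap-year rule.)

Multiples of 4 in [1820,2400]: 146.
Of those, multiples of 100: 6 (not leap unless ÷400).
Multiples of 400: 2.
Leap years = 146 − 6 + 2 = 142.

142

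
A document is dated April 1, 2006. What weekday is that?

Doomsday rule: the anchor day for the 2000s is Tuesday. For year 06: 6÷12 = 0 r 6, and 6÷4 = 1, so 0+6+1 = 7.
Tuesday + 7 ≡ Tuesday — that's 2006's doomsday.
In April the doomsday date is Apr 4.
Apr 1 is 3 days before Apr 4; 3 mod 7 = 3, so Tuesday − 3 = Saturday.

Saturday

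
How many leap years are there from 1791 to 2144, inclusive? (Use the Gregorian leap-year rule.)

86

Multiples of 4 in [1791,2144]: 89.
Of those, multiples of 100: 4 (not leap unless ÷400).
Multiples of 400: 1.
Leap years = 89 − 4 + 1 = 86.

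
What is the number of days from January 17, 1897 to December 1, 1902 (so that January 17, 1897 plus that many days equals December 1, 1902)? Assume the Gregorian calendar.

Jan 17, 1897 → Jan 17, 1898: 365 days.
Jan 17, 1898 → Jan 17, 1899: 365 days.
Jan 17, 1899 → Jan 17, 1900: 365 days.
Jan 17, 1900 → Jan 17, 1901: 365 days.
Jan 17, 1901 → Jan 17, 1902: 365 days.
Jan 17, 1902 → Feb 17, 1902: 31 days (January has 31).
Feb 17, 1902 → Mar 17, 1902: 28 days (February has 28).
Mar 17, 1902 → Apr 17, 1902: 31 days (March has 31).
Apr 17, 1902 → May 17, 1902: 30 days (April has 30).
May 17, 1902 → Jun 17, 1902: 31 days (May has 31).
Jun 17, 1902 → Jul 17, 1902: 30 days (June has 30).
Jul 17, 1902 → Aug 17, 1902: 31 days (July has 31).
Aug 17, 1902 → Sep 17, 1902: 31 days (August has 31).
Sep 17, 1902 → Oct 17, 1902: 30 days (September has 30).
Oct 17, 1902 → Nov 17, 1902: 31 days (October has 31).
Nov 17, 1902 → Dec 1, 1902: 14 days.
Total: 2143 days.

2143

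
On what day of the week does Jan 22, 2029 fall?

Doomsday rule: the anchor day for the 2000s is Tuesday. For year 29: 29÷12 = 2 r 5, and 5÷4 = 1, so 2+5+1 = 8.
Tuesday + 8 ≡ Wednesday — that's 2029's doomsday.
In January the doomsday date is Jan 3 (2029 is not a leap year).
Jan 22 is 19 days after Jan 3; 19 mod 7 = 5, so Wednesday + 5 = Monday.

Monday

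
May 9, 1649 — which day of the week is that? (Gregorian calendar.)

Sunday

Doomsday rule: the anchor day for the 1600s is Tuesday. For year 49: 49÷12 = 4 r 1, and 1÷4 = 0, so 4+1+0 = 5.
Tuesday + 5 ≡ Sunday — that's 1649's doomsday.
In May the doomsday date is May 9.
May 9 is the doomsday itself: Sunday.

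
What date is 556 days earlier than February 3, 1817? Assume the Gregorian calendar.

−366 (one year; includes Feb 29, 1816) → Feb 3, 1816 (190 left).
−3 → Jan 31, 1816 (end of Jan, 31 days; 187 left).
−31 → Dec 31, 1815 (end of Dec, 31 days; 156 left).
−31 → Nov 30, 1815 (end of Nov, 30 days; 125 left).
−30 → Oct 31, 1815 (end of Oct, 31 days; 95 left).
−31 → Sep 30, 1815 (end of Sep, 30 days; 64 left).
−30 → Aug 31, 1815 (end of Aug, 31 days; 34 left).
−31 → Jul 31, 1815 (end of Jul, 31 days; 3 left).
−3 → Jul 28, 1815.

July 28, 1815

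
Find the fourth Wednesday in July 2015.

July 1, 2015 is a Wednesday.
The first Wednesday is therefore July 1 (same day).
The fourth Wednesday is 1 + 3×7 = July 22.

July 22, 2015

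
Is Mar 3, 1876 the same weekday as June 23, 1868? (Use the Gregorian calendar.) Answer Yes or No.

No

From Jun 23, 1868 to Mar 3, 1876 is 2810 days.
2810 mod 7 = 3, so they are different weekdays.
(Jun 23, 1868 is a Tuesday; Mar 3, 1876 is a Friday.)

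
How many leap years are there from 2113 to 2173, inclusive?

Multiples of 4 in [2113,2173]: 15.
Of those, multiples of 100: 0 (not leap unless ÷400).
Multiples of 400: 0.
Leap years = 15 − 0 + 0 = 15.

15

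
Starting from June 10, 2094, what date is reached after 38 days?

Jun has 30 days: +21 → Jul 1, 2094 (17 left).
+17 → Jul 18, 2094.

July 18, 2094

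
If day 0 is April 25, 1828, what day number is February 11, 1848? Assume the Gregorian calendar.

Apr 25, 1828 → Apr 25, 1829: 365 days.
Apr 25, 1829 → Apr 25, 1830: 365 days.
Apr 25, 1830 → Apr 25, 1831: 365 days.
Apr 25, 1831 → Apr 25, 1832: 366 days (Feb 29, 1832 is in that span).
Apr 25, 1832 → Apr 25, 1833: 365 days.
Apr 25, 1833 → Apr 25, 1834: 365 days.
Apr 25, 1834 → Apr 25, 1835: 365 days.
Apr 25, 1835 → Apr 25, 1836: 366 days (Feb 29, 1836 is in that span).
Apr 25, 1836 → Apr 25, 1837: 365 days.
Apr 25, 1837 → Apr 25, 1838: 365 days.
Apr 25, 1838 → Apr 25, 1839: 365 days.
Apr 25, 1839 → Apr 25, 1840: 366 days (Feb 29, 1840 is in that span).
Apr 25, 1840 → Apr 25, 1841: 365 days.
Apr 25, 1841 → Apr 25, 1842: 365 days.
Apr 25, 1842 → Apr 25, 1843: 365 days.
Apr 25, 1843 → Apr 25, 1844: 366 days (Feb 29, 1844 is in that span).
Apr 25, 1844 → Apr 25, 1845: 365 days.
Apr 25, 1845 → Apr 25, 1846: 365 days.
Apr 25, 1846 → Apr 25, 1847: 365 days.
Apr 25, 1847 → May 25, 1847: 30 days (April has 30).
May 25, 1847 → Jun 25, 1847: 31 days (May has 31).
Jun 25, 1847 → Jul 25, 1847: 30 days (June has 30).
Jul 25, 1847 → Aug 25, 1847: 31 days (July has 31).
Aug 25, 1847 → Sep 25, 1847: 31 days (August has 31).
Sep 25, 1847 → Oct 25, 1847: 30 days (September has 30).
Oct 25, 1847 → Nov 25, 1847: 31 days (October has 31).
Nov 25, 1847 → Dec 25, 1847: 30 days (November has 30).
Dec 25, 1847 → Jan 25, 1848: 31 days (December has 31).
Jan 25, 1848 → Feb 11, 1848: 17 days.
Total: 7231 days.

7231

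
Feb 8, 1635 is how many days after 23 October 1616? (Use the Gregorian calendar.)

Oct 23, 1616 → Oct 23, 1617: 365 days.
Oct 23, 1617 → Oct 23, 1618: 365 days.
Oct 23, 1618 → Oct 23, 1619: 365 days.
Oct 23, 1619 → Oct 23, 1620: 366 days (Feb 29, 1620 is in that span).
Oct 23, 1620 → Oct 23, 1621: 365 days.
Oct 23, 1621 → Oct 23, 1622: 365 days.
Oct 23, 1622 → Oct 23, 1623: 365 days.
Oct 23, 1623 → Oct 23, 1624: 366 days (Feb 29, 1624 is in that span).
Oct 23, 1624 → Oct 23, 1625: 365 days.
Oct 23, 1625 → Oct 23, 1626: 365 days.
Oct 23, 1626 → Oct 23, 1627: 365 days.
Oct 23, 1627 → Oct 23, 1628: 366 days (Feb 29, 1628 is in that span).
Oct 23, 1628 → Oct 23, 1629: 365 days.
Oct 23, 1629 → Oct 23, 1630: 365 days.
Oct 23, 1630 → Oct 23, 1631: 365 days.
Oct 23, 1631 → Oct 23, 1632: 366 days (Feb 29, 1632 is in that span).
Oct 23, 1632 → Oct 23, 1633: 365 days.
Oct 23, 1633 → Oct 23, 1634: 365 days.
Oct 23, 1634 → Nov 23, 1634: 31 days (October has 31).
Nov 23, 1634 → Dec 23, 1634: 30 days (November has 30).
Dec 23, 1634 → Jan 23, 1635: 31 days (December has 31).
Jan 23, 1635 → Feb 8, 1635: 16 days.
Total: 6682 days.

6682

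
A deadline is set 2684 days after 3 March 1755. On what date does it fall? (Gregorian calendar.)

July 8, 1762

+366 (one year; includes Feb 29, 1756) → Mar 3, 1756 (2318 left).
+365 (one year) → Mar 3, 1757 (1953 left).
+365 (one year) → Mar 3, 1758 (1588 left).
+365 (one year) → Mar 3, 1759 (1223 left).
+366 (one year; includes Feb 29, 1760) → Mar 3, 1760 (857 left).
+365 (one year) → Mar 3, 1761 (492 left).
+365 (one year) → Mar 3, 1762 (127 left).
Mar has 31 days: +29 → Apr 1, 1762 (98 left).
Apr has 30 days: +30 → May 1, 1762 (68 left).
May has 31 days: +31 → Jun 1, 1762 (37 left).
Jun has 30 days: +30 → Jul 1, 1762 (7 left).
+7 → Jul 8, 1762.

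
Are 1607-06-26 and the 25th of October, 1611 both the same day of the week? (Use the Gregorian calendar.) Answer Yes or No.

Yes

From Jun 26, 1607 to Oct 25, 1611 is 1582 days.
1582 mod 7 = 0, so they are the same weekday.
(Jun 26, 1607 is a Tuesday; Oct 25, 1611 is a Tuesday.)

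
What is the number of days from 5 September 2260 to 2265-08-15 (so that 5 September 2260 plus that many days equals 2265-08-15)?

Sep 5, 2260 → Sep 5, 2261: 365 days.
Sep 5, 2261 → Sep 5, 2262: 365 days.
Sep 5, 2262 → Sep 5, 2263: 365 days.
Sep 5, 2263 → Sep 5, 2264: 366 days (Feb 29, 2264 is in that span).
Sep 5, 2264 → Oct 5, 2264: 30 days (September has 30).
Oct 5, 2264 → Nov 5, 2264: 31 days (October has 31).
Nov 5, 2264 → Dec 5, 2264: 30 days (November has 30).
Dec 5, 2264 → Jan 5, 2265: 31 days (December has 31).
Jan 5, 2265 → Feb 5, 2265: 31 days (January has 31).
Feb 5, 2265 → Mar 5, 2265: 28 days (February has 28).
Mar 5, 2265 → Apr 5, 2265: 31 days (March has 31).
Apr 5, 2265 → May 5, 2265: 30 days (April has 30).
May 5, 2265 → Jun 5, 2265: 31 days (May has 31).
Jun 5, 2265 → Jul 5, 2265: 30 days (June has 30).
Jul 5, 2265 → Aug 5, 2265: 31 days (July has 31).
Aug 5, 2265 → Aug 15, 2265: 10 days.
Total: 1805 days.

1805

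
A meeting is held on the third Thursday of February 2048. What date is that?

February 20, 2048

February 1, 2048 is a Saturday.
The first Thursday is therefore February 6 (5 days later).
The third Thursday is 6 + 2×7 = February 20.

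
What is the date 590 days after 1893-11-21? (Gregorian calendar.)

July 4, 1895

+365 (one year) → Nov 21, 1894 (225 left).
Nov has 30 days: +10 → Dec 1, 1894 (215 left).
Dec has 31 days: +31 → Jan 1, 1895 (184 left).
Jan has 31 days: +31 → Feb 1, 1895 (153 left).
Feb has 28 days: +28 → Mar 1, 1895 (125 left).
Mar has 31 days: +31 → Apr 1, 1895 (94 left).
Apr has 30 days: +30 → May 1, 1895 (64 left).
May has 31 days: +31 → Jun 1, 1895 (33 left).
Jun has 30 days: +30 → Jul 1, 1895 (3 left).
+3 → Jul 4, 1895.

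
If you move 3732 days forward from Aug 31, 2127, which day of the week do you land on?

First find the weekday of Aug 31, 2127. Doomsday rule: the anchor day for the 2100s is Sunday. For year 27: 27÷12 = 2 r 3, and 3÷4 = 0, so 2+3+0 = 5.
Sunday + 5 ≡ Friday — that's 2127's doomsday.
In August the doomsday date is Aug 8.
Aug 31 is 23 days after Aug 8; 23 mod 7 = 2, so Friday + 2 = Sunday.
3732 mod 7 = 1, so 3732 days after a Sunday is Sunday + 1 = Monday.

Monday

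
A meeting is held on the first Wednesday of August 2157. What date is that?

August 3, 2157

August 1, 2157 is a Monday.
The first Wednesday is therefore August 3 (2 days later).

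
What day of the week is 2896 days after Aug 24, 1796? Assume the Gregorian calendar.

Aug 24, 1796 is a Wednesday.
2896 mod 7 = 5, so 2896 days after a Wednesday is Wednesday + 5 = Monday.

Monday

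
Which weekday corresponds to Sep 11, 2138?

Doomsday rule: the anchor day for the 2100s is Sunday. For year 38: 38÷12 = 3 r 2, and 2÷4 = 0, so 3+2+0 = 5.
Sunday + 5 ≡ Friday — that's 2138's doomsday.
In September the doomsday date is Sep 5.
Sep 11 is 6 days after Sep 5; 6 mod 7 = 6, so Friday + 6 = Thursday.

Thursday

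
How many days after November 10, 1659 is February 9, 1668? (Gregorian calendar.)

3013

Nov 10, 1659 → Nov 10, 1660: 366 days (Feb 29, 1660 is in that span).
Nov 10, 1660 → Nov 10, 1661: 365 days.
Nov 10, 1661 → Nov 10, 1662: 365 days.
Nov 10, 1662 → Nov 10, 1663: 365 days.
Nov 10, 1663 → Nov 10, 1664: 366 days (Feb 29, 1664 is in that span).
Nov 10, 1664 → Nov 10, 1665: 365 days.
Nov 10, 1665 → Nov 10, 1666: 365 days.
Nov 10, 1666 → Nov 10, 1667: 365 days.
Nov 10, 1667 → Dec 10, 1667: 30 days (November has 30).
Dec 10, 1667 → Jan 10, 1668: 31 days (December has 31).
Jan 10, 1668 → Feb 9, 1668: 30 days.
Total: 3013 days.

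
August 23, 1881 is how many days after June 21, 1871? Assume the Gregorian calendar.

3716

Jun 21, 1871 → Jun 21, 1872: 366 days (Feb 29, 1872 is in that span).
Jun 21, 1872 → Jun 21, 1873: 365 days.
Jun 21, 1873 → Jun 21, 1874: 365 days.
Jun 21, 1874 → Jun 21, 1875: 365 days.
Jun 21, 1875 → Jun 21, 1876: 366 days (Feb 29, 1876 is in that span).
Jun 21, 1876 → Jun 21, 1877: 365 days.
Jun 21, 1877 → Jun 21, 1878: 365 days.
Jun 21, 1878 → Jun 21, 1879: 365 days.
Jun 21, 1879 → Jun 21, 1880: 366 days (Feb 29, 1880 is in that span).
Jun 21, 1880 → Jun 21, 1881: 365 days.
Jun 21, 1881 → Jul 21, 1881: 30 days (June has 30).
Jul 21, 1881 → Aug 21, 1881: 31 days (July has 31).
Aug 21, 1881 → Aug 23, 1881: 2 days.
Total: 3716 days.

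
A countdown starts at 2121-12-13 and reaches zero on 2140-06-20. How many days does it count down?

6764

Dec 13, 2121 → Dec 13, 2122: 365 days.
Dec 13, 2122 → Dec 13, 2123: 365 days.
Dec 13, 2123 → Dec 13, 2124: 366 days (Feb 29, 2124 is in that span).
Dec 13, 2124 → Dec 13, 2125: 365 days.
Dec 13, 2125 → Dec 13, 2126: 365 days.
Dec 13, 2126 → Dec 13, 2127: 365 days.
Dec 13, 2127 → Dec 13, 2128: 366 days (Feb 29, 2128 is in that span).
Dec 13, 2128 → Dec 13, 2129: 365 days.
Dec 13, 2129 → Dec 13, 2130: 365 days.
Dec 13, 2130 → Dec 13, 2131: 365 days.
Dec 13, 2131 → Dec 13, 2132: 366 days (Feb 29, 2132 is in that span).
Dec 13, 2132 → Dec 13, 2133: 365 days.
Dec 13, 2133 → Dec 13, 2134: 365 days.
Dec 13, 2134 → Dec 13, 2135: 365 days.
Dec 13, 2135 → Dec 13, 2136: 366 days (Feb 29, 2136 is in that span).
Dec 13, 2136 → Dec 13, 2137: 365 days.
Dec 13, 2137 → Dec 13, 2138: 365 days.
Dec 13, 2138 → Dec 13, 2139: 365 days.
Dec 13, 2139 → Jan 13, 2140: 31 days (December has 31).
Jan 13, 2140 → Feb 13, 2140: 31 days (January has 31).
Feb 13, 2140 → Mar 13, 2140: 29 days (February has 29).
Mar 13, 2140 → Apr 13, 2140: 31 days (March has 31).
Apr 13, 2140 → May 13, 2140: 30 days (April has 30).
May 13, 2140 → Jun 13, 2140: 31 days (May has 31).
Jun 13, 2140 → Jun 20, 2140: 7 days.
Total: 6764 days.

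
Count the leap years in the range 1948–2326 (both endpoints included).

Multiples of 4 in [1948,2326]: 95.
Of those, multiples of 100: 4 (not leap unless ÷400).
Multiples of 400: 1.
Leap years = 95 − 4 + 1 = 92.

92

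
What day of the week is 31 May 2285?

Sunday

Doomsday rule: the anchor day for the 2200s is Friday. For year 85: 85÷12 = 7 r 1, and 1÷4 = 0, so 7+1+0 = 8.
Friday + 8 ≡ Saturday — that's 2285's doomsday.
In May the doomsday date is May 9.
May 31 is 22 days after May 9; 22 mod 7 = 1, so Saturday + 1 = Sunday.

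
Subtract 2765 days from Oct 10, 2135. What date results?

March 15, 2128

−365 (one year) → Oct 10, 2134 (2400 left).
−365 (one year) → Oct 10, 2133 (2035 left).
−365 (one year) → Oct 10, 2132 (1670 left).
−366 (one year; includes Feb 29, 2132) → Oct 10, 2131 (1304 left).
−365 (one year) → Oct 10, 2130 (939 left).
−365 (one year) → Oct 10, 2129 (574 left).
−365 (one year) → Oct 10, 2128 (209 left).
−10 → Sep 30, 2128 (end of Sep, 30 days; 199 left).
−30 → Aug 31, 2128 (end of Aug, 31 days; 169 left).
−31 → Jul 31, 2128 (end of Jul, 31 days; 138 left).
−31 → Jun 30, 2128 (end of Jun, 30 days; 107 left).
−30 → May 31, 2128 (end of May, 31 days; 77 left).
−31 → Apr 30, 2128 (end of Apr, 30 days; 46 left).
−30 → Mar 31, 2128 (end of Mar, 31 days; 16 left).
−16 → Mar 15, 2128.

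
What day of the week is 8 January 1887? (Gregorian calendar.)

Saturday

Doomsday rule: the anchor day for the 1800s is Friday. For year 87: 87÷12 = 7 r 3, and 3÷4 = 0, so 7+3+0 = 10.
Friday + 10 ≡ Monday — that's 1887's doomsday.
In January the doomsday date is Jan 3 (1887 is not a leap year).
Jan 8 is 5 days after Jan 3; 5 mod 7 = 5, so Monday + 5 = Saturday.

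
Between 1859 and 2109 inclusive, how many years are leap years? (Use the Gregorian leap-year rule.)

Multiples of 4 in [1859,2109]: 63.
Of those, multiples of 100: 3 (not leap unless ÷400).
Multiples of 400: 1.
Leap years = 63 − 3 + 1 = 61.

61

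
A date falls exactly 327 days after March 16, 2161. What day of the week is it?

Saturday

Mar 16, 2161 is a Monday.
327 mod 7 = 5, so 327 days after a Monday is Monday + 5 = Saturday.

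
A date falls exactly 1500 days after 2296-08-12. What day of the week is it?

First find the weekday of Aug 12, 2296. Doomsday rule: the anchor day for the 2200s is Friday. For year 96: 96÷12 = 8 r 0, and 0÷4 = 0, so 8+0+0 = 8.
Friday + 8 ≡ Saturday — that's 2296's doomsday.
In August the doomsday date is Aug 8.
Aug 12 is 4 days after Aug 8; 4 mod 7 = 4, so Saturday + 4 = Wednesday.
1500 mod 7 = 2, so 1500 days after a Wednesday is Wednesday + 2 = Friday.

Friday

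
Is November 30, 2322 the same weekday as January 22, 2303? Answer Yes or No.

Yes

From Jan 22, 2303 to Nov 30, 2322 is 7252 days.
7252 mod 7 = 0, so they are the same weekday.
(Jan 22, 2303 is a Thursday; Nov 30, 2322 is a Thursday.)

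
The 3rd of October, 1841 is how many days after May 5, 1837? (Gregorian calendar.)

1612

May 5, 1837 → May 5, 1838: 365 days.
May 5, 1838 → May 5, 1839: 365 days.
May 5, 1839 → May 5, 1840: 366 days (Feb 29, 1840 is in that span).
May 5, 1840 → May 5, 1841: 365 days.
May 5, 1841 → Jun 5, 1841: 31 days (May has 31).
Jun 5, 1841 → Jul 5, 1841: 30 days (June has 30).
Jul 5, 1841 → Aug 5, 1841: 31 days (July has 31).
Aug 5, 1841 → Sep 5, 1841: 31 days (August has 31).
Sep 5, 1841 → Oct 3, 1841: 28 days.
Total: 1612 days.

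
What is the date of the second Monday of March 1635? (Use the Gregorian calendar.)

March 12, 1635

March 1, 1635 is a Thursday.
The first Monday is therefore March 5 (4 days later).
The second Monday is 5 + 1×7 = March 12.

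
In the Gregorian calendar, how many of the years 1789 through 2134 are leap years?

83

Multiples of 4 in [1789,2134]: 86.
Of those, multiples of 100: 4 (not leap unless ÷400).
Multiples of 400: 1.
Leap years = 86 − 4 + 1 = 83.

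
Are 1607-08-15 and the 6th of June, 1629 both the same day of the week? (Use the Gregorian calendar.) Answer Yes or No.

Yes

From Aug 15, 1607 to Jun 6, 1629 is 7966 days.
7966 mod 7 = 0, so they are the same weekday.
(Aug 15, 1607 is a Wednesday; Jun 6, 1629 is a Wednesday.)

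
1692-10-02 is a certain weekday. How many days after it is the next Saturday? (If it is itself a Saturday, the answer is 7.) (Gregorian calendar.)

2

Oct 2, 1692 is a Thursday.
From Thursday to the next Saturday is 2 days.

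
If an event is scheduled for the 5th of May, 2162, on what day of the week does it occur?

Doomsday rule: the anchor day for the 2100s is Sunday. For year 62: 62÷12 = 5 r 2, and 2÷4 = 0, so 5+2+0 = 7.
Sunday + 7 ≡ Sunday — that's 2162's doomsday.
In May the doomsday date is May 9.
May 5 is 4 days before May 9; 4 mod 7 = 4, so Sunday − 4 = Wednesday.

Wednesday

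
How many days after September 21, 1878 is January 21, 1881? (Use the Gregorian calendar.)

Sep 21, 1878 → Sep 21, 1879: 365 days.
Sep 21, 1879 → Sep 21, 1880: 366 days (Feb 29, 1880 is in that span).
Sep 21, 1880 → Oct 21, 1880: 30 days (September has 30).
Oct 21, 1880 → Nov 21, 1880: 31 days (October has 31).
Nov 21, 1880 → Dec 21, 1880: 30 days (November has 30).
Dec 21, 1880 → Jan 21, 1881: 31 days.
Total: 853 days.

853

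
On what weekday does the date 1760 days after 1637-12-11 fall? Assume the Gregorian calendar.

Monday

Dec 11, 1637 is a Friday.
1760 mod 7 = 3, so 1760 days after a Friday is Friday + 3 = Monday.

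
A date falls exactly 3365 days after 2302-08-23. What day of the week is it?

Thursday

First find the weekday of Aug 23, 2302. Doomsday rule: the anchor day for the 2300s is Wednesday. For year 02: 2÷12 = 0 r 2, and 2÷4 = 0, so 0+2+0 = 2.
Wednesday + 2 ≡ Friday — that's 2302's doomsday.
In August the doomsday date is Aug 8.
Aug 23 is 15 days after Aug 8; 15 mod 7 = 1, so Friday + 1 = Saturday.
3365 mod 7 = 5, so 3365 days after a Saturday is Saturday + 5 = Thursday.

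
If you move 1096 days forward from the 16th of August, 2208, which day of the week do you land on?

First find the weekday of Aug 16, 2208. Doomsday rule: the anchor day for the 2200s is Friday. For year 08: 8÷12 = 0 r 8, and 8÷4 = 2, so 0+8+2 = 10.
Friday + 10 ≡ Monday — that's 2208's doomsday.
In August the doomsday date is Aug 8.
Aug 16 is 8 days after Aug 8; 8 mod 7 = 1, so Monday + 1 = Tuesday.
1096 mod 7 = 4, so 1096 days after a Tuesday is Tuesday + 4 = Saturday.

Saturday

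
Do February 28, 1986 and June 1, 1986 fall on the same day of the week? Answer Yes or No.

No

From Feb 28, 1986 to Jun 1, 1986 is 93 days.
93 mod 7 = 2, so they are different weekdays.
(Feb 28, 1986 is a Friday; Jun 1, 1986 is a Sunday.)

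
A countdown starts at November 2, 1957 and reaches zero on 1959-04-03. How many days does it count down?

517

Nov 2, 1957 → Nov 2, 1958: 365 days.
Nov 2, 1958 → Dec 2, 1958: 30 days (November has 30).
Dec 2, 1958 → Jan 2, 1959: 31 days (December has 31).
Jan 2, 1959 → Feb 2, 1959: 31 days (January has 31).
Feb 2, 1959 → Mar 2, 1959: 28 days (February has 28).
Mar 2, 1959 → Apr 2, 1959: 31 days (March has 31).
Apr 2, 1959 → Apr 3, 1959: 1 days.
Total: 517 days.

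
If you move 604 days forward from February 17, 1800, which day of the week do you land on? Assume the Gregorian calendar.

Feb 17, 1800 is a Monday.
604 mod 7 = 2, so 604 days after a Monday is Monday + 2 = Wednesday.

Wednesday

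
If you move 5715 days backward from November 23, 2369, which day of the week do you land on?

Thursday

Nov 23, 2369 is a Sunday.
5715 mod 7 = 3, so 5715 days before a Sunday is Sunday − 3 = Thursday.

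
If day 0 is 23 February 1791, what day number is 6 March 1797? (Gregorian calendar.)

2203

Feb 23, 1791 → Feb 23, 1792: 365 days.
Feb 23, 1792 → Feb 23, 1793: 366 days (Feb 29, 1792 is in that span).
Feb 23, 1793 → Feb 23, 1794: 365 days.
Feb 23, 1794 → Feb 23, 1795: 365 days.
Feb 23, 1795 → Feb 23, 1796: 365 days.
Feb 23, 1796 → Mar 23, 1796: 29 days (February has 29).
Mar 23, 1796 → Apr 23, 1796: 31 days (March has 31).
Apr 23, 1796 → May 23, 1796: 30 days (April has 30).
May 23, 1796 → Jun 23, 1796: 31 days (May has 31).
Jun 23, 1796 → Jul 23, 1796: 30 days (June has 30).
Jul 23, 1796 → Aug 23, 1796: 31 days (July has 31).
Aug 23, 1796 → Sep 23, 1796: 31 days (August has 31).
Sep 23, 1796 → Oct 23, 1796: 30 days (September has 30).
Oct 23, 1796 → Nov 23, 1796: 31 days (October has 31).
Nov 23, 1796 → Dec 23, 1796: 30 days (November has 30).
Dec 23, 1796 → Jan 23, 1797: 31 days (December has 31).
Jan 23, 1797 → Feb 23, 1797: 31 days (January has 31).
Feb 23, 1797 → Mar 6, 1797: 11 days.
Total: 2203 days.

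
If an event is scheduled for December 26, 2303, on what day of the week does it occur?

Doomsday rule: the anchor day for the 2300s is Wednesday. For year 03: 3÷12 = 0 r 3, and 3÷4 = 0, so 0+3+0 = 3.
Wednesday + 3 ≡ Saturday — that's 2303's doomsday.
In December the doomsday date is Dec 12.
Dec 26 is 14 days after Dec 12; 14 mod 7 = 0, so Saturday + 0 = Saturday.

Saturday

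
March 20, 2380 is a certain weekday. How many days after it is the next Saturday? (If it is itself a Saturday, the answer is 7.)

Mar 20, 2380 is a Thursday.
From Thursday to the next Saturday is 2 days.

2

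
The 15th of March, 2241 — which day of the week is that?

January 1, 2241 is a Friday.
Jan 1, 2241 → Feb 1, 2241: 31 days (January has 31).
Feb 1, 2241 → Mar 1, 2241: 28 days (February has 28).
Mar 1, 2241 → Mar 15, 2241: 14 days.
Total: 73 days.
73 mod 7 = 3, so Friday + 3 = Monday.

Monday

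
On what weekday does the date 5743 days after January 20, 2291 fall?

First find the weekday of Jan 20, 2291. Doomsday rule: the anchor day for the 2200s is Friday. For year 91: 91÷12 = 7 r 7, and 7÷4 = 1, so 7+7+1 = 15.
Friday + 15 ≡ Saturday — that's 2291's doomsday.
In January the doomsday date is Jan 3 (2291 is not a leap year).
Jan 20 is 17 days after Jan 3; 17 mod 7 = 3, so Saturday + 3 = Tuesday.
5743 mod 7 = 3, so 5743 days after a Tuesday is Tuesday + 3 = Friday.

Friday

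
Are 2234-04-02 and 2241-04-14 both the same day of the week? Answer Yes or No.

Yes

From Apr 2, 2234 to Apr 14, 2241 is 2569 days.
2569 mod 7 = 0, so they are the same weekday.
(Apr 2, 2234 is a Wednesday; Apr 14, 2241 is a Wednesday.)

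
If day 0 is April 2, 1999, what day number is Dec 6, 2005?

2440

Apr 2, 1999 → Apr 2, 2000: 366 days (Feb 29, 2000 is in that span).
Apr 2, 2000 → Apr 2, 2001: 365 days.
Apr 2, 2001 → Apr 2, 2002: 365 days.
Apr 2, 2002 → Apr 2, 2003: 365 days.
Apr 2, 2003 → Apr 2, 2004: 366 days (Feb 29, 2004 is in that span).
Apr 2, 2004 → Apr 2, 2005: 365 days.
Apr 2, 2005 → May 2, 2005: 30 days (April has 30).
May 2, 2005 → Jun 2, 2005: 31 days (May has 31).
Jun 2, 2005 → Jul 2, 2005: 30 days (June has 30).
Jul 2, 2005 → Aug 2, 2005: 31 days (July has 31).
Aug 2, 2005 → Sep 2, 2005: 31 days (August has 31).
Sep 2, 2005 → Oct 2, 2005: 30 days (September has 30).
Oct 2, 2005 → Nov 2, 2005: 31 days (October has 31).
Nov 2, 2005 → Dec 2, 2005: 30 days (November has 30).
Dec 2, 2005 → Dec 6, 2005: 4 days.
Total: 2440 days.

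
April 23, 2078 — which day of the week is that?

Saturday

Doomsday rule: the anchor day for the 2000s is Tuesday. For year 78: 78÷12 = 6 r 6, and 6÷4 = 1, so 6+6+1 = 13.
Tuesday + 13 ≡ Monday — that's 2078's doomsday.
In April the doomsday date is Apr 4.
Apr 23 is 19 days after Apr 4; 19 mod 7 = 5, so Monday + 5 = Saturday.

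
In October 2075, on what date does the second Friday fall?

October 11, 2075

October 1, 2075 is a Tuesday.
The first Friday is therefore October 4 (3 days later).
The second Friday is 4 + 1×7 = October 11.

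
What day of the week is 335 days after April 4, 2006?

Monday

First find the weekday of Apr 4, 2006. Doomsday rule: the anchor day for the 2000s is Tuesday. For year 06: 6÷12 = 0 r 6, and 6÷4 = 1, so 0+6+1 = 7.
Tuesday + 7 ≡ Tuesday — that's 2006's doomsday.
In April the doomsday date is Apr 4.
Apr 4 is the doomsday itself: Tuesday.
335 mod 7 = 6, so 335 days after a Tuesday is Tuesday + 6 = Monday.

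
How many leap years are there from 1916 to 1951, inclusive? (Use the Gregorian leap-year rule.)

9

Multiples of 4 in [1916,1951]: 9.
Of those, multiples of 100: 0 (not leap unless ÷400).
Multiples of 400: 0.
Leap years = 9 − 0 + 0 = 9.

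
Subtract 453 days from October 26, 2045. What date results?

July 30, 2044

−365 (one year) → Oct 26, 2044 (88 left).
−26 → Sep 30, 2044 (end of Sep, 30 days; 62 left).
−30 → Aug 31, 2044 (end of Aug, 31 days; 32 left).
−31 → Jul 31, 2044 (end of Jul, 31 days; 1 left).
−1 → Jul 30, 2044.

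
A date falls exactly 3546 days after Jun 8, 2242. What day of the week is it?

Sunday

Jun 8, 2242 is a Wednesday.
3546 mod 7 = 4, so 3546 days after a Wednesday is Wednesday + 4 = Sunday.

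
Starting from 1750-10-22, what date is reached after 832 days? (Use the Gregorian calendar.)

January 31, 1753

+365 (one year) → Oct 22, 1751 (467 left).
+366 (one year; includes Feb 29, 1752) → Oct 22, 1752 (101 left).
Oct has 31 days: +10 → Nov 1, 1752 (91 left).
Nov has 30 days: +30 → Dec 1, 1752 (61 left).
Dec has 31 days: +31 → Jan 1, 1753 (30 left).
+30 → Jan 31, 1753.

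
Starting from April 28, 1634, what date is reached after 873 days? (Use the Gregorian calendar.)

+365 (one year) → Apr 28, 1635 (508 left).
+366 (one year; includes Feb 29, 1636) → Apr 28, 1636 (142 left).
Apr has 30 days: +3 → May 1, 1636 (139 left).
May has 31 days: +31 → Jun 1, 1636 (108 left).
Jun has 30 days: +30 → Jul 1, 1636 (78 left).
Jul has 31 days: +31 → Aug 1, 1636 (47 left).
Aug has 31 days: +31 → Sep 1, 1636 (16 left).
+16 → Sep 17, 1636.

September 17, 1636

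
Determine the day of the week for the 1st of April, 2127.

Doomsday rule: the anchor day for the 2100s is Sunday. For year 27: 27÷12 = 2 r 3, and 3÷4 = 0, so 2+3+0 = 5.
Sunday + 5 ≡ Friday — that's 2127's doomsday.
In April the doomsday date is Apr 4.
Apr 1 is 3 days before Apr 4; 3 mod 7 = 3, so Friday − 3 = Tuesday.

Tuesday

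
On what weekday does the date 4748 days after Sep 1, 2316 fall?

Sunday

Sep 1, 2316 is a Friday.
4748 mod 7 = 2, so 4748 days after a Friday is Friday + 2 = Sunday.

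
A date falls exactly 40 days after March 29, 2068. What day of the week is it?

Mar 29, 2068 is a Thursday.
40 mod 7 = 5, so 40 days after a Thursday is Thursday + 5 = Tuesday.

Tuesday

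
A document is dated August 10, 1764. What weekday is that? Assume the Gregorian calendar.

Doomsday rule: the anchor day for the 1700s is Sunday. For year 64: 64÷12 = 5 r 4, and 4÷4 = 1, so 5+4+1 = 10.
Sunday + 10 ≡ Wednesday — that's 1764's doomsday.
In August the doomsday date is Aug 8.
Aug 10 is 2 days after Aug 8; 2 mod 7 = 2, so Wednesday + 2 = Friday.

Friday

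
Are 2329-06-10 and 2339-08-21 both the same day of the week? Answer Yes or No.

Yes

From Jun 10, 2329 to Aug 21, 2339 is 3724 days.
3724 mod 7 = 0, so they are the same weekday.
(Jun 10, 2329 is a Monday; Aug 21, 2339 is a Monday.)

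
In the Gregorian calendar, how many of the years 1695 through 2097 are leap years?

Multiples of 4 in [1695,2097]: 101.
Of those, multiples of 100: 4 (not leap unless ÷400).
Multiples of 400: 1.
Leap years = 101 − 4 + 1 = 98.

98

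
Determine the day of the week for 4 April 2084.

Tuesday

January 1, 2084 is a Saturday.
Jan 1, 2084 → Feb 1, 2084: 31 days (January has 31).
Feb 1, 2084 → Mar 1, 2084: 29 days (February has 29).
Mar 1, 2084 → Apr 1, 2084: 31 days (March has 31).
Apr 1, 2084 → Apr 4, 2084: 3 days.
Total: 94 days.
94 mod 7 = 3, so Saturday + 3 = Tuesday.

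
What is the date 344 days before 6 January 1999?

January 27, 1998

−6 → Dec 31, 1998 (end of Dec, 31 days; 338 left).
−31 → Nov 30, 1998 (end of Nov, 30 days; 307 left).
−30 → Oct 31, 1998 (end of Oct, 31 days; 277 left).
−31 → Sep 30, 1998 (end of Sep, 30 days; 246 left).
−30 → Aug 31, 1998 (end of Aug, 31 days; 216 left).
−31 → Jul 31, 1998 (end of Jul, 31 days; 185 left).
−31 → Jun 30, 1998 (end of Jun, 30 days; 154 left).
−30 → May 31, 1998 (end of May, 31 days; 124 left).
−31 → Apr 30, 1998 (end of Apr, 30 days; 93 left).
−30 → Mar 31, 1998 (end of Mar, 31 days; 63 left).
−31 → Feb 28, 1998 (end of Feb, 28 days; 32 left).
−28 → Jan 31, 1998 (end of Jan, 31 days; 4 left).
−4 → Jan 27, 1998.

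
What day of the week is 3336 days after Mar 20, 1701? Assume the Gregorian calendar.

Mar 20, 1701 is a Sunday.
3336 mod 7 = 4, so 3336 days after a Sunday is Sunday + 4 = Thursday.

Thursday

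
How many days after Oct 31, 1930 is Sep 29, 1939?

Oct 31, 1930 → Oct 31, 1931: 365 days.
Oct 31, 1931 → Oct 31, 1932: 366 days (Feb 29, 1932 is in that span).
Oct 31, 1932 → Oct 31, 1933: 365 days.
Oct 31, 1933 → Oct 31, 1934: 365 days.
Oct 31, 1934 → Oct 31, 1935: 365 days.
Oct 31, 1935 → Oct 31, 1936: 366 days (Feb 29, 1936 is in that span).
Oct 31, 1936 → Oct 31, 1937: 365 days.
Oct 31, 1937 → Oct 31, 1938: 365 days.
Oct 31, 1938 → Nov 30, 1938: 30 days (October has 31).
Nov 30, 1938 → Dec 30, 1938: 30 days (November has 30).
Dec 30, 1938 → Jan 30, 1939: 31 days (December has 31).
Jan 30, 1939 → Feb 28, 1939: 29 days (January has 31).
Feb 28, 1939 → Mar 28, 1939: 28 days (February has 28).
Mar 28, 1939 → Apr 28, 1939: 31 days (March has 31).
Apr 28, 1939 → May 28, 1939: 30 days (April has 30).
May 28, 1939 → Jun 28, 1939: 31 days (May has 31).
Jun 28, 1939 → Jul 28, 1939: 30 days (June has 30).
Jul 28, 1939 → Aug 28, 1939: 31 days (July has 31).
Aug 28, 1939 → Sep 28, 1939: 31 days (August has 31).
Sep 28, 1939 → Sep 29, 1939: 1 days.
Total: 3255 days.

3255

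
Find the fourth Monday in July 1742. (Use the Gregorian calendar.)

July 23, 1742

July 1, 1742 is a Sunday.
The first Monday is therefore July 2 (1 days later).
The fourth Monday is 2 + 3×7 = July 23.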